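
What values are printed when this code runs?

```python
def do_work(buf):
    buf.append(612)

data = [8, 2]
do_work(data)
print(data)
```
[8, 2, 612]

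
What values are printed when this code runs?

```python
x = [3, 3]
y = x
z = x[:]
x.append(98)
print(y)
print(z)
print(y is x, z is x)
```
[3, 3, 98]
[3, 3]
True False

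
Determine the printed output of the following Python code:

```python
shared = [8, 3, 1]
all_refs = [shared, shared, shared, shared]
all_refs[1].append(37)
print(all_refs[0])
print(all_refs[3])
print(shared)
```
[8, 3, 1, 37]
[8, 3, 1, 37]
[8, 3, 1, 37]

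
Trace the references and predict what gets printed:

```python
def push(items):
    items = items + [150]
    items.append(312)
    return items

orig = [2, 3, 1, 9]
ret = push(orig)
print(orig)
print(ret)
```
[2, 3, 1, 9]
[2, 3, 1, 9, 150, 312]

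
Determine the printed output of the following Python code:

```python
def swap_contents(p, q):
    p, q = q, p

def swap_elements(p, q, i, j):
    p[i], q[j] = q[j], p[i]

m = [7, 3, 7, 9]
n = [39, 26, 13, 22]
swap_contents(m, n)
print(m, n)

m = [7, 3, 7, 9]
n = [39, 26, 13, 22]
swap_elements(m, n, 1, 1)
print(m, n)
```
[7, 3, 7, 9] [39, 26, 13, 22]
[7, 26, 7, 9] [39, 3, 13, 22]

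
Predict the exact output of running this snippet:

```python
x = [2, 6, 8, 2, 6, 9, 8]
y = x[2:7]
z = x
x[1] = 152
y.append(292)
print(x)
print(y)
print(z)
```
[2, 152, 8, 2, 6, 9, 8]
[8, 2, 6, 9, 8, 292]
[2, 152, 8, 2, 6, 9, 8]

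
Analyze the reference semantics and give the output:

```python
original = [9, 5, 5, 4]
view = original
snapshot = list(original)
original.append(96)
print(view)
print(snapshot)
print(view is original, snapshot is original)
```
[9, 5, 5, 4, 96]
[9, 5, 5, 4]
True False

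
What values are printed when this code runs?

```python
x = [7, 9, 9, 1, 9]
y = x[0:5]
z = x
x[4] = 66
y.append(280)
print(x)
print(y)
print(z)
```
[7, 9, 9, 1, 66]
[7, 9, 9, 1, 9, 280]
[7, 9, 9, 1, 66]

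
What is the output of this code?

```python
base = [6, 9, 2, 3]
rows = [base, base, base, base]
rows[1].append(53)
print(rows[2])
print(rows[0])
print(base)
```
[6, 9, 2, 3, 53]
[6, 9, 2, 3, 53]
[6, 9, 2, 3, 53]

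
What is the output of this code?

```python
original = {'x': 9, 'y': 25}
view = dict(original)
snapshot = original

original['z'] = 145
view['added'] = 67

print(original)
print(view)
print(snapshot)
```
{'x': 9, 'y': 25, 'z': 145}
{'x': 9, 'y': 25, 'added': 67}
{'x': 9, 'y': 25, 'z': 145}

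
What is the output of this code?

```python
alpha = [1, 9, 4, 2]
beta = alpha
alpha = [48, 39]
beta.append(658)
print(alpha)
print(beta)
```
[48, 39]
[1, 9, 4, 2, 658]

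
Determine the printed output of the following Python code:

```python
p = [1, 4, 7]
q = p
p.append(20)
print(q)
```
[1, 4, 7, 20]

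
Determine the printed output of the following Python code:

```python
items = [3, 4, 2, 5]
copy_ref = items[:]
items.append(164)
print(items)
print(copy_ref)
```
[3, 4, 2, 5, 164]
[3, 4, 2, 5]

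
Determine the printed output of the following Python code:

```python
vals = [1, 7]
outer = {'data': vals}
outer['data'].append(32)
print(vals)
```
[1, 7, 32]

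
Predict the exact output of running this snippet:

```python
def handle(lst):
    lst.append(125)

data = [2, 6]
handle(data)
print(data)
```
[2, 6, 125]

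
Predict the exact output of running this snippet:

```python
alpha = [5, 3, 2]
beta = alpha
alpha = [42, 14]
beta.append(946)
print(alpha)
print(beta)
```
[42, 14]
[5, 3, 2, 946]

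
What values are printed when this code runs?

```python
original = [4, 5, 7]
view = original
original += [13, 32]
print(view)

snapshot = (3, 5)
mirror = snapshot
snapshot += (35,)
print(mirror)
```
[4, 5, 7, 13, 32]
(3, 5)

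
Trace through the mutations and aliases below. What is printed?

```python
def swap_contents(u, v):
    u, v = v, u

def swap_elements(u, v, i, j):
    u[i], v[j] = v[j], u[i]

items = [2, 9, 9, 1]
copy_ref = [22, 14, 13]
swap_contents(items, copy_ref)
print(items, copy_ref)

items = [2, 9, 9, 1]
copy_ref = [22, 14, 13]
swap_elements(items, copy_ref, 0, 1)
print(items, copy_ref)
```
[2, 9, 9, 1] [22, 14, 13]
[14, 9, 9, 1] [22, 2, 13]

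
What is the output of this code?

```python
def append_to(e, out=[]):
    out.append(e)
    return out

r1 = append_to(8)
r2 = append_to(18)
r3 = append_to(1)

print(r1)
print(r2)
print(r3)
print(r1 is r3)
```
[8, 18, 1]
[8, 18, 1]
[8, 18, 1]
True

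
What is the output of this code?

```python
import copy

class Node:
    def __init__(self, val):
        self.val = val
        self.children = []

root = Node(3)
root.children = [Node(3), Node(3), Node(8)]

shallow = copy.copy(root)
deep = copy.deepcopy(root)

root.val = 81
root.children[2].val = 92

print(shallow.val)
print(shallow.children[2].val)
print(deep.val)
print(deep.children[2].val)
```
3
92
3
8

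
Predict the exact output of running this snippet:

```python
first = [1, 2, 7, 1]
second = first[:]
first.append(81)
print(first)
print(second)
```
[1, 2, 7, 1, 81]
[1, 2, 7, 1]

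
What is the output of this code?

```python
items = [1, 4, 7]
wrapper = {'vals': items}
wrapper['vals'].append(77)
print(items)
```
[1, 4, 7, 77]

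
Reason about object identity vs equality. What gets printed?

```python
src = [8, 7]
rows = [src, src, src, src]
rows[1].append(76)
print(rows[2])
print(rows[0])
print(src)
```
[8, 7, 76]
[8, 7, 76]
[8, 7, 76]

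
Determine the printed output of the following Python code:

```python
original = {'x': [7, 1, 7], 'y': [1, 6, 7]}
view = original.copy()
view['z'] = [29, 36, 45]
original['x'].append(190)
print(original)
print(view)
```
{'x': [7, 1, 7, 190], 'y': [1, 6, 7]}
{'x': [7, 1, 7, 190], 'y': [1, 6, 7], 'z': [29, 36, 45]}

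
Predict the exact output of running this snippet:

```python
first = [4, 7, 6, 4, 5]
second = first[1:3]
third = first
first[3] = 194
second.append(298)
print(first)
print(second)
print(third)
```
[4, 7, 6, 194, 5]
[7, 6, 298]
[4, 7, 6, 194, 5]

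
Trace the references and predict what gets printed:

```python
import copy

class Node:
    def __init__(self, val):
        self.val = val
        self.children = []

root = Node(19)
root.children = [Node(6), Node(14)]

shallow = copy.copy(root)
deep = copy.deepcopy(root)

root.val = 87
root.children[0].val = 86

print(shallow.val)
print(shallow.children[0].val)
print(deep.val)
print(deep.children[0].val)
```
19
86
19
6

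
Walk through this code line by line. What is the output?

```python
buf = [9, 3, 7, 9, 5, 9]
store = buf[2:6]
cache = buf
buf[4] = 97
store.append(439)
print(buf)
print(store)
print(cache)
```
[9, 3, 7, 9, 97, 9]
[7, 9, 5, 9, 439]
[9, 3, 7, 9, 97, 9]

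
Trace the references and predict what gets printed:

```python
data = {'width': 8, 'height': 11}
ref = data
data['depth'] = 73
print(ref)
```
{'width': 8, 'height': 11, 'depth': 73}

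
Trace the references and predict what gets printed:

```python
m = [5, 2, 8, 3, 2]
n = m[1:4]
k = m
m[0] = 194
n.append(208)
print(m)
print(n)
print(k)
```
[194, 2, 8, 3, 2]
[2, 8, 3, 208]
[194, 2, 8, 3, 2]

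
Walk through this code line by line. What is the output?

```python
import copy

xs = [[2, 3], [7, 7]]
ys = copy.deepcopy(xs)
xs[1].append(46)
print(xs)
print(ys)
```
[[2, 3], [7, 7, 46]]
[[2, 3], [7, 7]]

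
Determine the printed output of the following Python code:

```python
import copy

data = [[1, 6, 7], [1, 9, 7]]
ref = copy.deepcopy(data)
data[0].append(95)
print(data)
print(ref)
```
[[1, 6, 7, 95], [1, 9, 7]]
[[1, 6, 7], [1, 9, 7]]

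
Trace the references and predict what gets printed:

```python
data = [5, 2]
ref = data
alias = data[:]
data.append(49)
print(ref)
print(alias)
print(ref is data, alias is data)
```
[5, 2, 49]
[5, 2]
True False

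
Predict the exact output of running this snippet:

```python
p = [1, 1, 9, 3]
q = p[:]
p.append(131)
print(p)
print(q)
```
[1, 1, 9, 3, 131]
[1, 1, 9, 3]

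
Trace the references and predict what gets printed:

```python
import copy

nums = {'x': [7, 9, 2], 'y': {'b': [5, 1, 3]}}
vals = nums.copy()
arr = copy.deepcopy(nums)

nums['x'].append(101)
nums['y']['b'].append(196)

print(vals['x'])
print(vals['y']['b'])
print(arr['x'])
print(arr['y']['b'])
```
[7, 9, 2, 101]
[5, 1, 3, 196]
[7, 9, 2]
[5, 1, 3]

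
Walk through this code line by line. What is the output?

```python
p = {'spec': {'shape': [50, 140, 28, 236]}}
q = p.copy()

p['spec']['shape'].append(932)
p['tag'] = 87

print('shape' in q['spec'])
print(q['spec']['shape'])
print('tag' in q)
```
True
[50, 140, 28, 236, 932]
False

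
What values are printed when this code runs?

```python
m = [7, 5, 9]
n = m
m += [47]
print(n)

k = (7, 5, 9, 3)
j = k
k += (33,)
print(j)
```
[7, 5, 9, 47]
(7, 5, 9, 3)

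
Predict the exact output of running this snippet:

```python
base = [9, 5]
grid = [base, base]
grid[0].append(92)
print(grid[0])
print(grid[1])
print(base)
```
[9, 5, 92]
[9, 5, 92]
[9, 5, 92]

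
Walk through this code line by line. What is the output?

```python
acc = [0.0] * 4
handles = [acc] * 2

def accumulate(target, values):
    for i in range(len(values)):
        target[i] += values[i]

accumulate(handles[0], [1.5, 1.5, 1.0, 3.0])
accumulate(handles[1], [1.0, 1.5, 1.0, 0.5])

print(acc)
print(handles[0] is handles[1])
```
[2.5, 3.0, 2.0, 3.5]
True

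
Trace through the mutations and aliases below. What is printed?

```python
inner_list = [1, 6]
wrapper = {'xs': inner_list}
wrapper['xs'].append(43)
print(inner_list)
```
[1, 6, 43]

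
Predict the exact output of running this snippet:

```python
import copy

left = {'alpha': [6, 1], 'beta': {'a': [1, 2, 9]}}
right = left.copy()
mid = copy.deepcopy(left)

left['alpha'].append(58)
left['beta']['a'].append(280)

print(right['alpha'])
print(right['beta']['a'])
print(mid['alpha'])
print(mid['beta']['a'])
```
[6, 1, 58]
[1, 2, 9, 280]
[6, 1]
[1, 2, 9]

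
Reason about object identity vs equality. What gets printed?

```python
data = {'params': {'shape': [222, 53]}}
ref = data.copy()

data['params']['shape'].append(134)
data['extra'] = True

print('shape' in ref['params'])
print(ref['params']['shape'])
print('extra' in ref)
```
True
[222, 53, 134]
False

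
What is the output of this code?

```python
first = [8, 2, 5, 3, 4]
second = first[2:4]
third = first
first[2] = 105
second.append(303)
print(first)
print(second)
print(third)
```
[8, 2, 105, 3, 4]
[5, 3, 303]
[8, 2, 105, 3, 4]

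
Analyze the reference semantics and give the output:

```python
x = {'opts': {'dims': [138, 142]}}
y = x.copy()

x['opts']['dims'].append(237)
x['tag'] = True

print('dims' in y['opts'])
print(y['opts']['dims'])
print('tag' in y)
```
True
[138, 142, 237]
False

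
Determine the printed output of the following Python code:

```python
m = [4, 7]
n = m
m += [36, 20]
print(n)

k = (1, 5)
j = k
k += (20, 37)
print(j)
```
[4, 7, 36, 20]
(1, 5)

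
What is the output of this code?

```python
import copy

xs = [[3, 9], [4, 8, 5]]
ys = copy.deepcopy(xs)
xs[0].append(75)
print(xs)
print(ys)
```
[[3, 9, 75], [4, 8, 5]]
[[3, 9], [4, 8, 5]]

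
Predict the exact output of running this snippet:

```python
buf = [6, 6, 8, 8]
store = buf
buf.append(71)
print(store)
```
[6, 6, 8, 8, 71]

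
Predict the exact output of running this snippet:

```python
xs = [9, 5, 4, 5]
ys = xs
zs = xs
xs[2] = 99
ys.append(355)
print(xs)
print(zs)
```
[9, 5, 99, 5, 355]
[9, 5, 99, 5, 355]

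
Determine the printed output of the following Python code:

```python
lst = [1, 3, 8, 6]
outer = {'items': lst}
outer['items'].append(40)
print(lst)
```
[1, 3, 8, 6, 40]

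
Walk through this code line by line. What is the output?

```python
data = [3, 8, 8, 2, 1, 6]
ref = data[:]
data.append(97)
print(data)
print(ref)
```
[3, 8, 8, 2, 1, 6, 97]
[3, 8, 8, 2, 1, 6]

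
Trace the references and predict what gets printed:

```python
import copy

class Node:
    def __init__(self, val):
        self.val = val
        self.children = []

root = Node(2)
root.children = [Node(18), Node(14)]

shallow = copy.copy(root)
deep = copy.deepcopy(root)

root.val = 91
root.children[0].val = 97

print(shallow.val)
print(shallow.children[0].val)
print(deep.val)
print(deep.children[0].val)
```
2
97
2
18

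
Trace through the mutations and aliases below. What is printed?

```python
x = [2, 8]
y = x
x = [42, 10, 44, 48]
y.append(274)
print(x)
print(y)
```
[42, 10, 44, 48]
[2, 8, 274]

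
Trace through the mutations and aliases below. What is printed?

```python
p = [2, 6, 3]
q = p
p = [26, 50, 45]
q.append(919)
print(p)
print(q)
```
[26, 50, 45]
[2, 6, 3, 919]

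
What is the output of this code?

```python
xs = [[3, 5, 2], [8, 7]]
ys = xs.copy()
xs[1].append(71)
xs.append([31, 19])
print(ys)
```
[[3, 5, 2], [8, 7, 71]]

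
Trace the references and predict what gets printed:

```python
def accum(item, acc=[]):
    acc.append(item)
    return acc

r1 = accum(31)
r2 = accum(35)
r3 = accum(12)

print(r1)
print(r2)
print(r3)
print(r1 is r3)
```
[31, 35, 12]
[31, 35, 12]
[31, 35, 12]
True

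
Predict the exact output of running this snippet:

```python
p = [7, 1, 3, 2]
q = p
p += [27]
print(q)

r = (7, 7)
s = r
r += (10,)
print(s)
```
[7, 1, 3, 2, 27]
(7, 7)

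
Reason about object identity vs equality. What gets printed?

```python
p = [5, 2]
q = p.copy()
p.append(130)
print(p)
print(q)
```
[5, 2, 130]
[5, 2]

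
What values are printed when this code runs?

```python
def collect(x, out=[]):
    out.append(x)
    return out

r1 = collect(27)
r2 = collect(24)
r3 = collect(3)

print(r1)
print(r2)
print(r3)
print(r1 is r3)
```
[27, 24, 3]
[27, 24, 3]
[27, 24, 3]
True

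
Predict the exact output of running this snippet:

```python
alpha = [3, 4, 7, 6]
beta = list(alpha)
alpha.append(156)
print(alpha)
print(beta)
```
[3, 4, 7, 6, 156]
[3, 4, 7, 6]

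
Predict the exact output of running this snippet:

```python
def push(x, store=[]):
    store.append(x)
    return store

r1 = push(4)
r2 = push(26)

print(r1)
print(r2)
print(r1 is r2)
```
[4, 26]
[4, 26]
True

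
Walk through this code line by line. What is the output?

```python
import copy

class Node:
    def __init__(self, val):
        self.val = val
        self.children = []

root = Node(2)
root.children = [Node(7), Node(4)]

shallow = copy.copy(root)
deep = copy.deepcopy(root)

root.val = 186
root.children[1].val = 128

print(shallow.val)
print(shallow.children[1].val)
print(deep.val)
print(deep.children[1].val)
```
2
128
2
4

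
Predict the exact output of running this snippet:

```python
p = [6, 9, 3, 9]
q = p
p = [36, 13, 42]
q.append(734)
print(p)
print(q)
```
[36, 13, 42]
[6, 9, 3, 9, 734]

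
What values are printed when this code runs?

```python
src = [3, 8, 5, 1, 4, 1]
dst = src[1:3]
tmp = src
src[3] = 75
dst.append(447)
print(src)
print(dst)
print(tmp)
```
[3, 8, 5, 75, 4, 1]
[8, 5, 447]
[3, 8, 5, 75, 4, 1]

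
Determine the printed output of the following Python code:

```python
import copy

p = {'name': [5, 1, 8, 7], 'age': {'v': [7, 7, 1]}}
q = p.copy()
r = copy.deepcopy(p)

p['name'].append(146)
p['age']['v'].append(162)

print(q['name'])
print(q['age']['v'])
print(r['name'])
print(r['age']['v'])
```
[5, 1, 8, 7, 146]
[7, 7, 1, 162]
[5, 1, 8, 7]
[7, 7, 1]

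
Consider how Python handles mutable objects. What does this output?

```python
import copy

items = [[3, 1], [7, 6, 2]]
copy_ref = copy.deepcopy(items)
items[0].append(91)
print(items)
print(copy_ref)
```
[[3, 1, 91], [7, 6, 2]]
[[3, 1], [7, 6, 2]]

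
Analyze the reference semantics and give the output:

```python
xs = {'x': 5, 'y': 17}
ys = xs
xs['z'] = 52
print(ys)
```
{'x': 5, 'y': 17, 'z': 52}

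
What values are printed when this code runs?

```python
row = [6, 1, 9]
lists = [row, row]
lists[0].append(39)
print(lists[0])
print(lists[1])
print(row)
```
[6, 1, 9, 39]
[6, 1, 9, 39]
[6, 1, 9, 39]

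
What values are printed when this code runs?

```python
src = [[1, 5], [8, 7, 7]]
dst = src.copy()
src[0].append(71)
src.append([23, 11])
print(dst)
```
[[1, 5, 71], [8, 7, 7]]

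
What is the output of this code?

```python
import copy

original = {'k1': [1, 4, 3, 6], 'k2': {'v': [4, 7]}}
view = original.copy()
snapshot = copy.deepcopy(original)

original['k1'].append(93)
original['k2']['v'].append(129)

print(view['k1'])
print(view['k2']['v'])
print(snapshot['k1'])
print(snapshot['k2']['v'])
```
[1, 4, 3, 6, 93]
[4, 7, 129]
[1, 4, 3, 6]
[4, 7]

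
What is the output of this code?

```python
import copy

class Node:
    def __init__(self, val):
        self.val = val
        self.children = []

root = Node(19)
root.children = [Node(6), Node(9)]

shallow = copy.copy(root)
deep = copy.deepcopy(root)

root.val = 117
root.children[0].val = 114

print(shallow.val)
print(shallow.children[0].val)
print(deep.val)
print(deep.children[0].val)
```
19
114
19
6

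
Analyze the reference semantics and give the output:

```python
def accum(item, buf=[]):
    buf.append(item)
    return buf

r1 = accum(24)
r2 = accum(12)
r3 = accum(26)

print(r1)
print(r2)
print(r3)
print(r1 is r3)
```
[24, 12, 26]
[24, 12, 26]
[24, 12, 26]
True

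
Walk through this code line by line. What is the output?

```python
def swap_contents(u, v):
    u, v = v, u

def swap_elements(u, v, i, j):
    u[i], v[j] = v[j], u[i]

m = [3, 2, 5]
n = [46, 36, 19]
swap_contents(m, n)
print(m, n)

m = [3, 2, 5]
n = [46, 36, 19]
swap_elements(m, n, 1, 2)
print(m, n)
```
[3, 2, 5] [46, 36, 19]
[3, 19, 5] [46, 36, 2]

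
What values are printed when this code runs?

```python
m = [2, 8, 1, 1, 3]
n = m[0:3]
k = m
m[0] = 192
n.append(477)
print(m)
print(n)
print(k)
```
[192, 8, 1, 1, 3]
[2, 8, 1, 477]
[192, 8, 1, 1, 3]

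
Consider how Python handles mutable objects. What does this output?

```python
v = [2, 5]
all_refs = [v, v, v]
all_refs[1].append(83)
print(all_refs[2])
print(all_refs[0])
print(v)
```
[2, 5, 83]
[2, 5, 83]
[2, 5, 83]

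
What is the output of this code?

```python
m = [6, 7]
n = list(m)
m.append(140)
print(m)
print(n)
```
[6, 7, 140]
[6, 7]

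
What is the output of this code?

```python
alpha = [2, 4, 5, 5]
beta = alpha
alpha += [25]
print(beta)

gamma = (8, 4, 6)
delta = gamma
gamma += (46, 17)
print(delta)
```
[2, 4, 5, 5, 25]
(8, 4, 6)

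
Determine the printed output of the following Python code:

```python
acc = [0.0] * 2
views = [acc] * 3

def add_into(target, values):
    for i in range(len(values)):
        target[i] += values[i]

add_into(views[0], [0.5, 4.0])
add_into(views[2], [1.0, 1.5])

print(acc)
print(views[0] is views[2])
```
[1.5, 5.5]
True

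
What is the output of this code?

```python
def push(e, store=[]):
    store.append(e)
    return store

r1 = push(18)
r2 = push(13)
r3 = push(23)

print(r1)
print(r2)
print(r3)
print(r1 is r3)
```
[18, 13, 23]
[18, 13, 23]
[18, 13, 23]
True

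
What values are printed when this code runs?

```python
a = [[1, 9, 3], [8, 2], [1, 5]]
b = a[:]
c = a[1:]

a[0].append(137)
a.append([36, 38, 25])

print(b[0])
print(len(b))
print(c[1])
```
[1, 9, 3, 137]
3
[1, 5]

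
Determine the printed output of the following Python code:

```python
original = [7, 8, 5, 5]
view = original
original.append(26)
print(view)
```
[7, 8, 5, 5, 26]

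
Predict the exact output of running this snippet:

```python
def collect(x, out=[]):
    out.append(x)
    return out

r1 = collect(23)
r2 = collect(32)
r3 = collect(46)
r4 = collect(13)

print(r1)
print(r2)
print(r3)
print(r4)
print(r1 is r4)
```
[23, 32, 46, 13]
[23, 32, 46, 13]
[23, 32, 46, 13]
[23, 32, 46, 13]
True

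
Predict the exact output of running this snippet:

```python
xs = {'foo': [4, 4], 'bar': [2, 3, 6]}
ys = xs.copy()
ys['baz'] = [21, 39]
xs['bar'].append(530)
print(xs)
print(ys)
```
{'foo': [4, 4], 'bar': [2, 3, 6, 530]}
{'foo': [4, 4], 'bar': [2, 3, 6, 530], 'baz': [21, 39]}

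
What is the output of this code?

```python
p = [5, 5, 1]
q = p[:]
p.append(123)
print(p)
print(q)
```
[5, 5, 1, 123]
[5, 5, 1]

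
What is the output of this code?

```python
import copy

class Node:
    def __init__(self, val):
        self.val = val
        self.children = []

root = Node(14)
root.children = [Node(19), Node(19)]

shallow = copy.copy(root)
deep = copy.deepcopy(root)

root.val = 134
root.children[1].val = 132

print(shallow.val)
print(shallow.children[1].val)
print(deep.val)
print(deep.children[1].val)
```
14
132
14
19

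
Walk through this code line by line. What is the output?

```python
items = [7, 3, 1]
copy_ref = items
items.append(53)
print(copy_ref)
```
[7, 3, 1, 53]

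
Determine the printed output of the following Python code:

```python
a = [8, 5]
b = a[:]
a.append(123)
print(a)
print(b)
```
[8, 5, 123]
[8, 5]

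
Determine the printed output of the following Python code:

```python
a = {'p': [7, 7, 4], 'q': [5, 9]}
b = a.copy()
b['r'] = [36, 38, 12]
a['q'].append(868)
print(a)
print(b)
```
{'p': [7, 7, 4], 'q': [5, 9, 868]}
{'p': [7, 7, 4], 'q': [5, 9, 868], 'r': [36, 38, 12]}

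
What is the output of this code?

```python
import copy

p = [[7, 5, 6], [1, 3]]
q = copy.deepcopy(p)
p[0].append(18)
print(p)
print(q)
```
[[7, 5, 6, 18], [1, 3]]
[[7, 5, 6], [1, 3]]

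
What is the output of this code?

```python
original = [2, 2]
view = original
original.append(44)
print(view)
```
[2, 2, 44]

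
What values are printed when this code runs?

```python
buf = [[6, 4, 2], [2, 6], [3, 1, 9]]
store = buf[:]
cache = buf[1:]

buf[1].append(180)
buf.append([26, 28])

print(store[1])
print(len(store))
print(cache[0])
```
[2, 6, 180]
3
[2, 6, 180]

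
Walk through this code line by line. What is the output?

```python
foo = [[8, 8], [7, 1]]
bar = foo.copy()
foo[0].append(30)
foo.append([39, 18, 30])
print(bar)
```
[[8, 8, 30], [7, 1]]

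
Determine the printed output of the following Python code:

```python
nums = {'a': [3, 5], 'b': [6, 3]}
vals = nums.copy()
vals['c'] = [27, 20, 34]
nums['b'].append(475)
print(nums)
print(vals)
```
{'a': [3, 5], 'b': [6, 3, 475]}
{'a': [3, 5], 'b': [6, 3, 475], 'c': [27, 20, 34]}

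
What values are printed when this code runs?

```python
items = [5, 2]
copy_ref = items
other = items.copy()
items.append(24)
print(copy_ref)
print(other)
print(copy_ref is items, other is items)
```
[5, 2, 24]
[5, 2]
True False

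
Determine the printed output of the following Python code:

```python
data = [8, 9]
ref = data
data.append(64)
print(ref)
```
[8, 9, 64]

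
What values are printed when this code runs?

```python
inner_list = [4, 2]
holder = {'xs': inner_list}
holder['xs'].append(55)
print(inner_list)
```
[4, 2, 55]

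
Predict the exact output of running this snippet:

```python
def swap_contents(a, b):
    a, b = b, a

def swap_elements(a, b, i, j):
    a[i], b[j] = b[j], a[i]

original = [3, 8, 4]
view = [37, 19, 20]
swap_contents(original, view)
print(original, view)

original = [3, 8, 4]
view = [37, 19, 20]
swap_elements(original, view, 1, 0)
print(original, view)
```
[3, 8, 4] [37, 19, 20]
[3, 37, 4] [8, 19, 20]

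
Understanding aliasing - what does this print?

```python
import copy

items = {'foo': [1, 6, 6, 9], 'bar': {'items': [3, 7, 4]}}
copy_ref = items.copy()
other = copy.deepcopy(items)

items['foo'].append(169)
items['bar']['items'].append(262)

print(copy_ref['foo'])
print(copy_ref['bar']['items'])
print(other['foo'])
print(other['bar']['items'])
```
[1, 6, 6, 9, 169]
[3, 7, 4, 262]
[1, 6, 6, 9]
[3, 7, 4]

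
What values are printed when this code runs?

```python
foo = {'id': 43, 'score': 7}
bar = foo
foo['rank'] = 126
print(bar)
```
{'id': 43, 'score': 7, 'rank': 126}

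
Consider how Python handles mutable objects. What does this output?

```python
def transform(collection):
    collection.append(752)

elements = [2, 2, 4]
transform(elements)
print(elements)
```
[2, 2, 4, 752]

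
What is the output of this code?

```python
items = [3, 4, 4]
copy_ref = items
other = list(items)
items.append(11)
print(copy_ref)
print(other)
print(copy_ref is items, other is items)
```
[3, 4, 4, 11]
[3, 4, 4]
True False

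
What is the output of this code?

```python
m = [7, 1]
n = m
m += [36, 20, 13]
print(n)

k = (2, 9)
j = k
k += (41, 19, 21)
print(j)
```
[7, 1, 36, 20, 13]
(2, 9)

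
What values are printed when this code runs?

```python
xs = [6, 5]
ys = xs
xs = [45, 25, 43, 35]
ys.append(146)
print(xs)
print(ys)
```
[45, 25, 43, 35]
[6, 5, 146]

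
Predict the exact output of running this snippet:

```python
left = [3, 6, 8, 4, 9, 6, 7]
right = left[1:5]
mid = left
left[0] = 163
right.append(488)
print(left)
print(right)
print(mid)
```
[163, 6, 8, 4, 9, 6, 7]
[6, 8, 4, 9, 488]
[163, 6, 8, 4, 9, 6, 7]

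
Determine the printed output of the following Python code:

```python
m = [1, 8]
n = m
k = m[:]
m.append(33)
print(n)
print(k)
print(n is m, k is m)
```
[1, 8, 33]
[1, 8]
True False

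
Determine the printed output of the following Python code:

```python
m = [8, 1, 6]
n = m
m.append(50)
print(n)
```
[8, 1, 6, 50]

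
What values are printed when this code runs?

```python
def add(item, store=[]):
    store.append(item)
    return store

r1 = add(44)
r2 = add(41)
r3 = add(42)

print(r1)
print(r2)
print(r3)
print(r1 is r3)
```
[44, 41, 42]
[44, 41, 42]
[44, 41, 42]
True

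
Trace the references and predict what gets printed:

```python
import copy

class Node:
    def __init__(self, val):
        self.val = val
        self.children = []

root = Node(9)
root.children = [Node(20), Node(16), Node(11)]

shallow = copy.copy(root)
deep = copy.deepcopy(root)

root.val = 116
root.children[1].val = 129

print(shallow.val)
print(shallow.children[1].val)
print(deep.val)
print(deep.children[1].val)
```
9
129
9
16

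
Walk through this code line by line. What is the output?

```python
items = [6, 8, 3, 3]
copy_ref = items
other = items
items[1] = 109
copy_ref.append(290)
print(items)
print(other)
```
[6, 109, 3, 3, 290]
[6, 109, 3, 3, 290]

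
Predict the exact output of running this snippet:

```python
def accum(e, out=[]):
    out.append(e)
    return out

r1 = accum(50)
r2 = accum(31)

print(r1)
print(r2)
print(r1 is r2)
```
[50, 31]
[50, 31]
True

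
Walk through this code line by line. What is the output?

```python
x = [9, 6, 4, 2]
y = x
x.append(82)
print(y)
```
[9, 6, 4, 2, 82]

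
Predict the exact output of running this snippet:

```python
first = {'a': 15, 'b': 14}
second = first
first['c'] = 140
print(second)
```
{'a': 15, 'b': 14, 'c': 140}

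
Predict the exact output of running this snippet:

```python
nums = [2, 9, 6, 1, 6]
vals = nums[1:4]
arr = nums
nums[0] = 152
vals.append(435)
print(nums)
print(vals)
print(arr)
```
[152, 9, 6, 1, 6]
[9, 6, 1, 435]
[152, 9, 6, 1, 6]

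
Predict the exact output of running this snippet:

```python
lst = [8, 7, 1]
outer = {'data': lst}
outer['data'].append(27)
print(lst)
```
[8, 7, 1, 27]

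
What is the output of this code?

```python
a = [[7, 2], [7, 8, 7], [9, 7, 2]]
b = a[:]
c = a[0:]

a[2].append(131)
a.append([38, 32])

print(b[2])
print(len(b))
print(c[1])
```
[9, 7, 2, 131]
3
[7, 8, 7]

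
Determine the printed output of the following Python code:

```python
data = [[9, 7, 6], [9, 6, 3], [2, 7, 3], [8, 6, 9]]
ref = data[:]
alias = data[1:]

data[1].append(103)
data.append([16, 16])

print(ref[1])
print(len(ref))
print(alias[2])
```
[9, 6, 3, 103]
4
[8, 6, 9]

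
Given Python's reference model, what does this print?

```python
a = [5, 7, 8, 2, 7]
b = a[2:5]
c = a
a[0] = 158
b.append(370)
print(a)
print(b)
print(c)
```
[158, 7, 8, 2, 7]
[8, 2, 7, 370]
[158, 7, 8, 2, 7]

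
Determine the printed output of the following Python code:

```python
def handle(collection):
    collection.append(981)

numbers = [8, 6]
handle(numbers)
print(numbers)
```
[8, 6, 981]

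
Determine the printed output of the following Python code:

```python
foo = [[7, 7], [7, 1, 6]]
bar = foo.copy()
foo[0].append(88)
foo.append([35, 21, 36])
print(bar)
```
[[7, 7, 88], [7, 1, 6]]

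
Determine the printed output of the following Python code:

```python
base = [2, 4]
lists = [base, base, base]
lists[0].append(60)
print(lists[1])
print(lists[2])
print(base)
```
[2, 4, 60]
[2, 4, 60]
[2, 4, 60]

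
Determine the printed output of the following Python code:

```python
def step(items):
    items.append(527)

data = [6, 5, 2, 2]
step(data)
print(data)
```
[6, 5, 2, 2, 527]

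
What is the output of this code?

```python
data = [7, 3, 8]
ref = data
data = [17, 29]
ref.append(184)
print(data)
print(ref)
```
[17, 29]
[7, 3, 8, 184]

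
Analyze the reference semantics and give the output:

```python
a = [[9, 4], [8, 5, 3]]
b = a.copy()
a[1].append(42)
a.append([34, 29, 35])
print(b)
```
[[9, 4], [8, 5, 3, 42]]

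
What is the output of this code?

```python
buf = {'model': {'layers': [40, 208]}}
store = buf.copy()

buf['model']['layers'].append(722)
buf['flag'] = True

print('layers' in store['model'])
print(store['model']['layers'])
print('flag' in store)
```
True
[40, 208, 722]
False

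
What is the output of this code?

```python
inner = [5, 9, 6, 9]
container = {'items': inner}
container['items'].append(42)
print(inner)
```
[5, 9, 6, 9, 42]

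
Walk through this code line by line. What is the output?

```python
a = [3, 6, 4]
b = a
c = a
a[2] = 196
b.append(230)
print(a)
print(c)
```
[3, 6, 196, 230]
[3, 6, 196, 230]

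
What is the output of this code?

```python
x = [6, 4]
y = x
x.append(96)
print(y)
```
[6, 4, 96]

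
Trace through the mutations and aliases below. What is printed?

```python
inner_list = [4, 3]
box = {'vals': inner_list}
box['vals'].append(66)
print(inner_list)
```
[4, 3, 66]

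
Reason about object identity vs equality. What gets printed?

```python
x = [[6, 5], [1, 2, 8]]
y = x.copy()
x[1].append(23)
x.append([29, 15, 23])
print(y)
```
[[6, 5], [1, 2, 8, 23]]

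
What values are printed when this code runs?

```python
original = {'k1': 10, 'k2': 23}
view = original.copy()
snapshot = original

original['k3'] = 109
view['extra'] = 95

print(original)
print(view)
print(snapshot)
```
{'k1': 10, 'k2': 23, 'k3': 109}
{'k1': 10, 'k2': 23, 'extra': 95}
{'k1': 10, 'k2': 23, 'k3': 109}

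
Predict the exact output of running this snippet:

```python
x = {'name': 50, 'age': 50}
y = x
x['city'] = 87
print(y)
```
{'name': 50, 'age': 50, 'city': 87}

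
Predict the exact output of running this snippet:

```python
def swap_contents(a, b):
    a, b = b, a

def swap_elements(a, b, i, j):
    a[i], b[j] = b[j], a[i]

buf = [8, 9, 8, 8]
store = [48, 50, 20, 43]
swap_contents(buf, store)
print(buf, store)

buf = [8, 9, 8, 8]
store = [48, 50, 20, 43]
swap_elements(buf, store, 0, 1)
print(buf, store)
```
[8, 9, 8, 8] [48, 50, 20, 43]
[50, 9, 8, 8] [48, 8, 20, 43]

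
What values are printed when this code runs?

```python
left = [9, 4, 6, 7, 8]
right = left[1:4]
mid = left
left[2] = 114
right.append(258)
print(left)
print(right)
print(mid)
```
[9, 4, 114, 7, 8]
[4, 6, 7, 258]
[9, 4, 114, 7, 8]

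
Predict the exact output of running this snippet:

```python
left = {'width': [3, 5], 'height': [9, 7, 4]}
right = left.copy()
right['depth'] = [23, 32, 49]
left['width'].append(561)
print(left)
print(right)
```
{'width': [3, 5, 561], 'height': [9, 7, 4]}
{'width': [3, 5, 561], 'height': [9, 7, 4], 'depth': [23, 32, 49]}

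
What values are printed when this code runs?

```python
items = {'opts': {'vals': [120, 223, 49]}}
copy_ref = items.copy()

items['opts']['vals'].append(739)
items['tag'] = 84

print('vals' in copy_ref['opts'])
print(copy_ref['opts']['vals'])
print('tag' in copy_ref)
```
True
[120, 223, 49, 739]
False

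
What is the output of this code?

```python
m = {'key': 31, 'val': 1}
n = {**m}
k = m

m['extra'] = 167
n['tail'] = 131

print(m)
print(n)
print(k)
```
{'key': 31, 'val': 1, 'extra': 167}
{'key': 31, 'val': 1, 'tail': 131}
{'key': 31, 'val': 1, 'extra': 167}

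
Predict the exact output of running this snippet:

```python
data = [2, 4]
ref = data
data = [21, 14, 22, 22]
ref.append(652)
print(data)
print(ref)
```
[21, 14, 22, 22]
[2, 4, 652]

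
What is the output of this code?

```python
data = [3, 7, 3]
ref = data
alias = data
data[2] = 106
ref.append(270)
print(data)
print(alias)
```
[3, 7, 106, 270]
[3, 7, 106, 270]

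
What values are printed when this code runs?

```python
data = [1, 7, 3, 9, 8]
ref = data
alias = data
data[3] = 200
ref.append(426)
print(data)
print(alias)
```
[1, 7, 3, 200, 8, 426]
[1, 7, 3, 200, 8, 426]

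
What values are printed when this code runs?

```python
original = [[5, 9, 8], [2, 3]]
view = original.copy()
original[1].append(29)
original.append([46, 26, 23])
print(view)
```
[[5, 9, 8], [2, 3, 29]]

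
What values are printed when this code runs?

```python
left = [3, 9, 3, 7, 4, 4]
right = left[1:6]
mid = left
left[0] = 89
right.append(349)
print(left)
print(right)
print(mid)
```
[89, 9, 3, 7, 4, 4]
[9, 3, 7, 4, 4, 349]
[89, 9, 3, 7, 4, 4]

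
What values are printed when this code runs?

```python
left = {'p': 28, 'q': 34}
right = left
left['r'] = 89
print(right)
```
{'p': 28, 'q': 34, 'r': 89}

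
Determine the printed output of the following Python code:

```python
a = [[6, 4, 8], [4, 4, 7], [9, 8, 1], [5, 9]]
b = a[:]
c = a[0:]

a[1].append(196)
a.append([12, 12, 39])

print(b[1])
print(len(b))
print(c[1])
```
[4, 4, 7, 196]
4
[4, 4, 7, 196]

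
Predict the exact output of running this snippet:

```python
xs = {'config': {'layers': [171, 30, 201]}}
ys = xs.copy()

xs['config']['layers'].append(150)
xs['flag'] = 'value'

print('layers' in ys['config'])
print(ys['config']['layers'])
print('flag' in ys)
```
True
[171, 30, 201, 150]
False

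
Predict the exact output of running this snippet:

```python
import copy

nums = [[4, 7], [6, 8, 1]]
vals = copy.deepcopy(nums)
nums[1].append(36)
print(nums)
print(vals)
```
[[4, 7], [6, 8, 1, 36]]
[[4, 7], [6, 8, 1]]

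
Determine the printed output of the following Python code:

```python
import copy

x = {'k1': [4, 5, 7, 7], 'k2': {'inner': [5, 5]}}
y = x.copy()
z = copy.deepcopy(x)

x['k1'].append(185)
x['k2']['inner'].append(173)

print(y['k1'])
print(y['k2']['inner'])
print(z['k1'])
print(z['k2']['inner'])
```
[4, 5, 7, 7, 185]
[5, 5, 173]
[4, 5, 7, 7]
[5, 5]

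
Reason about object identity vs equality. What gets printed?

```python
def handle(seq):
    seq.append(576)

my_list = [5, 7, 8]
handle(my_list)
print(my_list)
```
[5, 7, 8, 576]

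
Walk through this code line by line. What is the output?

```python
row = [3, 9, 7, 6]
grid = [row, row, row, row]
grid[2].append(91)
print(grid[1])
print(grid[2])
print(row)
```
[3, 9, 7, 6, 91]
[3, 9, 7, 6, 91]
[3, 9, 7, 6, 91]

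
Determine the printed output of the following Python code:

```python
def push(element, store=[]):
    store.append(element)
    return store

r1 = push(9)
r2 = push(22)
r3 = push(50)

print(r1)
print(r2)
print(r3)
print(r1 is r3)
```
[9, 22, 50]
[9, 22, 50]
[9, 22, 50]
True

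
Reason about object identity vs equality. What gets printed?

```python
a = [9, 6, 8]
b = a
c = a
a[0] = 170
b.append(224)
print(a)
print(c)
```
[170, 6, 8, 224]
[170, 6, 8, 224]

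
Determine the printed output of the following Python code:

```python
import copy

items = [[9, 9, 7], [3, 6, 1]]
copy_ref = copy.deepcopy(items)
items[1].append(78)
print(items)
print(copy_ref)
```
[[9, 9, 7], [3, 6, 1, 78]]
[[9, 9, 7], [3, 6, 1]]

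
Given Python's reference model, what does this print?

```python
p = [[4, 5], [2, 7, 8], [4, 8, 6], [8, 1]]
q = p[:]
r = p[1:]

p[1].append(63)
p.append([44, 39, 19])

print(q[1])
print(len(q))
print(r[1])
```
[2, 7, 8, 63]
4
[4, 8, 6]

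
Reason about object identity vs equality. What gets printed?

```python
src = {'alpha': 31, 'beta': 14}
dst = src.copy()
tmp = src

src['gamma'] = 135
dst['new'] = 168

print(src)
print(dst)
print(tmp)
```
{'alpha': 31, 'beta': 14, 'gamma': 135}
{'alpha': 31, 'beta': 14, 'new': 168}
{'alpha': 31, 'beta': 14, 'gamma': 135}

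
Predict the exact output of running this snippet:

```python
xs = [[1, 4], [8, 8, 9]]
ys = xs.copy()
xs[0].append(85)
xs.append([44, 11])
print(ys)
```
[[1, 4, 85], [8, 8, 9]]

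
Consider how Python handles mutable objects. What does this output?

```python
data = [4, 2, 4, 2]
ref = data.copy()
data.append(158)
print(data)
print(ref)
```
[4, 2, 4, 2, 158]
[4, 2, 4, 2]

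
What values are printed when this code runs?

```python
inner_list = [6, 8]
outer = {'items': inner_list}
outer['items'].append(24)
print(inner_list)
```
[6, 8, 24]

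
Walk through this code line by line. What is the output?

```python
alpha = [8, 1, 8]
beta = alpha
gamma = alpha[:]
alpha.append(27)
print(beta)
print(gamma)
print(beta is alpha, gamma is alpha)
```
[8, 1, 8, 27]
[8, 1, 8]
True False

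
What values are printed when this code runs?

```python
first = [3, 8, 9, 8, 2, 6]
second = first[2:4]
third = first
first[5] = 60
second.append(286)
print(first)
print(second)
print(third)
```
[3, 8, 9, 8, 2, 60]
[9, 8, 286]
[3, 8, 9, 8, 2, 60]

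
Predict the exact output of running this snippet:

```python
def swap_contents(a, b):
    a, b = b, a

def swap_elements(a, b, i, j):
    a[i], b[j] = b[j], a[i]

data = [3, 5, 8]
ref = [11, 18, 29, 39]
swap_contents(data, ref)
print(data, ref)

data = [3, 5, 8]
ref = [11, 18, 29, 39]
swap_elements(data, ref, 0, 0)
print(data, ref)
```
[3, 5, 8] [11, 18, 29, 39]
[11, 5, 8] [3, 18, 29, 39]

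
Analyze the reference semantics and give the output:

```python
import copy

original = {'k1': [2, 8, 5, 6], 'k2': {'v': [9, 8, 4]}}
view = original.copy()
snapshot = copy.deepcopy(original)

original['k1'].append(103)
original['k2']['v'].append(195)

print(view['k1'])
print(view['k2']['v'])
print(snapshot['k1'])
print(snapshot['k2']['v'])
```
[2, 8, 5, 6, 103]
[9, 8, 4, 195]
[2, 8, 5, 6]
[9, 8, 4]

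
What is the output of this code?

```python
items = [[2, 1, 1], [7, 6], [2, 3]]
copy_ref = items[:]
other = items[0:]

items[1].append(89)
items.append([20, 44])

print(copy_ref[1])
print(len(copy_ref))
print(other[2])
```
[7, 6, 89]
3
[2, 3]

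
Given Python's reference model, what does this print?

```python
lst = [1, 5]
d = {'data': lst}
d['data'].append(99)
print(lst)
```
[1, 5, 99]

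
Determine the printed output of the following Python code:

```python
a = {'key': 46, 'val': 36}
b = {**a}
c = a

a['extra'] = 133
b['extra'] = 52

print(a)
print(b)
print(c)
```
{'key': 46, 'val': 36, 'extra': 133}
{'key': 46, 'val': 36, 'extra': 52}
{'key': 46, 'val': 36, 'extra': 133}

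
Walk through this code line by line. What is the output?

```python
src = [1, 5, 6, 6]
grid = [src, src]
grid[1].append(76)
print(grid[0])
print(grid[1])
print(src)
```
[1, 5, 6, 6, 76]
[1, 5, 6, 6, 76]
[1, 5, 6, 6, 76]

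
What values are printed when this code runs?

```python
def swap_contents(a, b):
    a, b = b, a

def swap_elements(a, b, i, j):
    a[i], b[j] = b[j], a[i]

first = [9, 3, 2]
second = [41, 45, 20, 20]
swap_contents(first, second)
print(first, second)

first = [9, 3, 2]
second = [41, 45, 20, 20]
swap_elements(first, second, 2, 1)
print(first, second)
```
[9, 3, 2] [41, 45, 20, 20]
[9, 3, 45] [41, 2, 20, 20]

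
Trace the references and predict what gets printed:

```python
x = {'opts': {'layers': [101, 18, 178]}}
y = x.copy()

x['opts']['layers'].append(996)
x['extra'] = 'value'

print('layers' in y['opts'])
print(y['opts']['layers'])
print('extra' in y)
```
True
[101, 18, 178, 996]
False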